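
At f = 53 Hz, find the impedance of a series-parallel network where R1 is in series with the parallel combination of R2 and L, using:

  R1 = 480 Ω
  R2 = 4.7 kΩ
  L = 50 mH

Step 1 — Angular frequency: ω = 2π·f = 2π·53 = 333 rad/s.
Step 2 — Component impedances:
  R1: Z = R = 480 Ω
  R2: Z = R = 4700 Ω
  L: Z = jωL = j·333·0.05 = 0 + j16.65 Ω
Step 3 — Parallel branch: R2 || L = 1/(1/R2 + 1/L) = 0.05899 + j16.65 Ω.
Step 4 — Series with R1: Z_total = R1 + (R2 || L) = 480.1 + j16.65 Ω = 480.3∠2.0° Ω.

Z = 480.1 + j16.65 Ω = 480.3∠2.0° Ω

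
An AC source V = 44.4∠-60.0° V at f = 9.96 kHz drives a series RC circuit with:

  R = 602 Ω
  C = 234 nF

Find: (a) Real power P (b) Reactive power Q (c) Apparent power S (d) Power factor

Step 1 — Angular frequency: ω = 2π·f = 2π·9960 = 6.258e+04 rad/s.
Step 2 — Component impedances:
  R: Z = R = 602 Ω
  C: Z = 1/(jωC) = -j/(ω·C) = 0 - j68.29 Ω
Step 3 — Series combination: Z_total = R + C = 602 - j68.29 Ω = 605.9∠-6.5° Ω.
Step 4 — Source phasor: V = 44.4∠-60.0° V = 22.2 - j38.45 V.
Step 5 — Current: I = V / Z = 0.04356 - j0.05893 A = 0.07328∠-53.5° A.
Step 6 — Complex power: S = V·I* = 3.233 - j0.3667 VA.
Step 7 — Real power: P = Re(S) = 3.233 W.
Step 8 — Reactive power: Q = Im(S) = -0.3667 VAR.
Step 9 — Apparent power: |S| = 3.254 VA.
Step 10 — Power factor: PF = P/|S| = 0.9936 (leading).

(a) P = 3.233 W  (b) Q = -0.3667 VAR  (c) S = 3.254 VA  (d) PF = 0.9936 (leading)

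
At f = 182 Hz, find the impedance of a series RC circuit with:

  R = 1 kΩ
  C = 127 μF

Step 1 — Angular frequency: ω = 2π·f = 2π·182 = 1144 rad/s.
Step 2 — Component impedances:
  R: Z = R = 1000 Ω
  C: Z = 1/(jωC) = -j/(ω·C) = 0 - j6.886 Ω
Step 3 — Series combination: Z_total = R + C = 1000 - j6.886 Ω = 1000∠-0.4° Ω.

Z = 1000 - j6.886 Ω = 1000∠-0.4° Ω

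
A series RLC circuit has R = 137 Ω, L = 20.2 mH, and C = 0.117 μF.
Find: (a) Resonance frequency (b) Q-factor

Step 1 — Resonance condition Im(Z)=0 gives ω₀ = 1/√(LC).
Step 2 — ω₀ = 1/√(0.0202·1.17e-07) = 2.057e+04 rad/s.
Step 3 — f₀ = ω₀/(2π) = 3274 Hz.
Step 4 — Series Q: Q = ω₀L/R = 2.057e+04·0.0202/137 = 3.033.

(a) f₀ = 3274 Hz  (b) Q = 3.033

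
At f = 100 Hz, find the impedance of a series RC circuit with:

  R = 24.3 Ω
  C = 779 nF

Step 1 — Angular frequency: ω = 2π·f = 2π·100 = 628.3 rad/s.
Step 2 — Component impedances:
  R: Z = R = 24.3 Ω
  C: Z = 1/(jωC) = -j/(ω·C) = 0 - j2043 Ω
Step 3 — Series combination: Z_total = R + C = 24.3 - j2043 Ω = 2043∠-89.3° Ω.

Z = 24.3 - j2043 Ω = 2043∠-89.3° Ω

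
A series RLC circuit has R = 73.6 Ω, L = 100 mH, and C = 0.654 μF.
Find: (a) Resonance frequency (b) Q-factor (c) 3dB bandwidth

Step 1 — Resonance: ω₀ = 1/√(LC) = 1/√(0.1·6.54e-07) = 3910 rad/s.
Step 2 — f₀ = ω₀/(2π) = 622.3 Hz.
Step 3 — Series Q: Q = ω₀L/R = 3910·0.1/73.6 = 5.313.
Step 4 — Bandwidth: Δω = ω₀/Q = 736 rad/s; BW = Δω/(2π) = 117.1 Hz.

(a) f₀ = 622.3 Hz  (b) Q = 5.313  (c) BW = 117.1 Hz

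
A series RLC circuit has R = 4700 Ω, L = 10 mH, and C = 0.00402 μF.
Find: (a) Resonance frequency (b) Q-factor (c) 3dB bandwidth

Step 1 — Resonance: ω₀ = 1/√(LC) = 1/√(0.01·4.02e-09) = 1.577e+05 rad/s.
Step 2 — f₀ = ω₀/(2π) = 2.51e+04 Hz.
Step 3 — Series Q: Q = ω₀L/R = 1.577e+05·0.01/4700 = 0.3356.
Step 4 — Bandwidth: Δω = ω₀/Q = 4.7e+05 rad/s; BW = Δω/(2π) = 7.48e+04 Hz.

(a) f₀ = 2.51e+04 Hz  (b) Q = 0.3356  (c) BW = 7.48e+04 Hz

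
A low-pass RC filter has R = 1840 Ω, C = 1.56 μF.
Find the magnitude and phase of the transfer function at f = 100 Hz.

Step 1 — Angular frequency: ω = 2π·100 = 628.3 rad/s.
Step 2 — Transfer function: H(jω) = 1/(1 + jωRC).
Step 3 — Denominator: 1 + jωRC = 1 + j·628.3·1840·1.56e-06 = 1 + j1.804.
Step 4 — H = 0.2351 - j0.4241.
Step 5 — Magnitude: |H| = 0.4849 (-6.3 dB); phase: φ = -61.0°.

|H| = 0.4849 (-6.3 dB), φ = -61.0°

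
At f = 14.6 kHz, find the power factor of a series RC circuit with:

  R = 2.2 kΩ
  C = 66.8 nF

Step 1 — Angular frequency: ω = 2π·f = 2π·1.46e+04 = 9.173e+04 rad/s.
Step 2 — Component impedances:
  R: Z = R = 2200 Ω
  C: Z = 1/(jωC) = -j/(ω·C) = 0 - j163.2 Ω
Step 3 — Series combination: Z_total = R + C = 2200 - j163.2 Ω = 2206∠-4.2° Ω.
Step 4 — Power factor: PF = cos(φ) = Re(Z)/|Z| = 2200/2206 = 0.9973.
Step 5 — Type: Im(Z) = -163.2 ⇒ leading (phase φ = -4.2°).

PF = 0.9973 (leading, φ = -4.2°)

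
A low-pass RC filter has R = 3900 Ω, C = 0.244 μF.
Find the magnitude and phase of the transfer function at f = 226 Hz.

Step 1 — Angular frequency: ω = 2π·226 = 1420 rad/s.
Step 2 — Transfer function: H(jω) = 1/(1 + jωRC).
Step 3 — Denominator: 1 + jωRC = 1 + j·1420·3900·2.44e-07 = 1 + j1.351.
Step 4 — H = 0.3539 - j0.4782.
Step 5 — Magnitude: |H| = 0.5949 (-4.5 dB); phase: φ = -53.5°.

|H| = 0.5949 (-4.5 dB), φ = -53.5°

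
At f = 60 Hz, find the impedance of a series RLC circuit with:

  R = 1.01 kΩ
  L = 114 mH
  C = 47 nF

Step 1 — Angular frequency: ω = 2π·f = 2π·60 = 377 rad/s.
Step 2 — Component impedances:
  R: Z = R = 1010 Ω
  L: Z = jωL = j·377·0.114 = 0 + j42.98 Ω
  C: Z = 1/(jωC) = -j/(ω·C) = 0 - j5.644e+04 Ω
Step 3 — Series combination: Z_total = R + L + C = 1010 - j5.639e+04 Ω = 5.64e+04∠-89.0° Ω.

Z = 1010 - j5.639e+04 Ω = 5.64e+04∠-89.0° Ω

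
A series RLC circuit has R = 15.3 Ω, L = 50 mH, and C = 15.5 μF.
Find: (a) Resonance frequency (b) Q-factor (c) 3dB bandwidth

Step 1 — Resonance: ω₀ = 1/√(LC) = 1/√(0.05·1.55e-05) = 1136 rad/s.
Step 2 — f₀ = ω₀/(2π) = 180.8 Hz.
Step 3 — Series Q: Q = ω₀L/R = 1136·0.05/15.3 = 3.712.
Step 4 — Bandwidth: Δω = ω₀/Q = 306 rad/s; BW = Δω/(2π) = 48.7 Hz.

(a) f₀ = 180.8 Hz  (b) Q = 3.712  (c) BW = 48.7 Hz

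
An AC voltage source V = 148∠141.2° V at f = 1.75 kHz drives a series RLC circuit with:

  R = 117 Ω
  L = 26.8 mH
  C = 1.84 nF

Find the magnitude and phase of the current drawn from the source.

Step 1 — Angular frequency: ω = 2π·f = 2π·1750 = 1.1e+04 rad/s.
Step 2 — Component impedances:
  R: Z = R = 117 Ω
  L: Z = jωL = j·1.1e+04·0.0268 = 0 + j294.7 Ω
  C: Z = 1/(jωC) = -j/(ω·C) = 0 - j4.943e+04 Ω
Step 3 — Series combination: Z_total = R + L + C = 117 - j4.913e+04 Ω = 4.913e+04∠-89.9° Ω.
Step 4 — Source phasor: V = 148∠141.2° V = -115.3 + j92.74 V.
Step 5 — Ohm's law: I = V / Z_total = (-115.3 + j92.74) / (117 - j4.913e+04) = -0.001893 - j0.002343 A.
Step 6 — Convert to polar: |I| = 0.003012 A, ∠I = -128.9°.

I = 0.003012∠-128.9° A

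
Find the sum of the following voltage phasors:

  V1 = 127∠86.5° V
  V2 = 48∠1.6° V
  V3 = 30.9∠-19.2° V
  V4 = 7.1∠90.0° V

Step 1 — Convert each phasor to rectangular form:
  V1 = 127·(cos(86.5°) + j·sin(86.5°)) = 7.753 + j126.8 V
  V2 = 48·(cos(1.6°) + j·sin(1.6°)) = 47.98 + j1.34 V
  V3 = 30.9·(cos(-19.2°) + j·sin(-19.2°)) = 29.18 - j10.16 V
  V4 = 7.1·(cos(90.0°) + j·sin(90.0°)) = 0 + j7.1 V
Step 2 — Sum components: V_total = 84.92 + j125 V.
Step 3 — Convert to polar: |V_total| = 151.1 V, ∠V_total = 55.8°.

V_total = 151.1∠55.8° V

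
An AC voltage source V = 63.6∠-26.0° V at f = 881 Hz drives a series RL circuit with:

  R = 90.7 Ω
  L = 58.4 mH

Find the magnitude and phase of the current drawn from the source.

Step 1 — Angular frequency: ω = 2π·f = 2π·881 = 5535 rad/s.
Step 2 — Component impedances:
  R: Z = R = 90.7 Ω
  L: Z = jωL = j·5535·0.0584 = 0 + j323.3 Ω
Step 3 — Series combination: Z_total = R + L = 90.7 + j323.3 Ω = 335.8∠74.3° Ω.
Step 4 — Source phasor: V = 63.6∠-26.0° V = 57.16 - j27.88 V.
Step 5 — Ohm's law: I = V / Z_total = (57.16 - j27.88) / (90.7 + j323.3) = -0.03396 - j0.1864 A.
Step 6 — Convert to polar: |I| = 0.1894 A, ∠I = -100.3°.

I = 0.1894∠-100.3° A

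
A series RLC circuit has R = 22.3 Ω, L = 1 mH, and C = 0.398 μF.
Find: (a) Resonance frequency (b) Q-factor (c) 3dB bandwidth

Step 1 — Resonance condition Im(Z)=0 gives ω₀ = 1/√(LC).
Step 2 — ω₀ = 1/√(0.001·3.98e-07) = 5.013e+04 rad/s.
Step 3 — f₀ = ω₀/(2π) = 7978 Hz.
Step 4 — Series Q: Q = ω₀L/R = 5.013e+04·0.001/22.3 = 2.248.
Step 5 — 3dB bandwidth: Δω = ω₀/Q = 2.23e+04 rad/s; BW = Δω/(2π) = 3549 Hz.

(a) f₀ = 7978 Hz  (b) Q = 2.248  (c) BW = 3549 Hz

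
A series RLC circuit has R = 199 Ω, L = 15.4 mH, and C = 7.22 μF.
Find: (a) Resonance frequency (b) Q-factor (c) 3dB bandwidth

Step 1 — Resonance: ω₀ = 1/√(LC) = 1/√(0.0154·7.22e-06) = 2999 rad/s.
Step 2 — f₀ = ω₀/(2π) = 477.3 Hz.
Step 3 — Series Q: Q = ω₀L/R = 2999·0.0154/199 = 0.2321.
Step 4 — Bandwidth: Δω = ω₀/Q = 1.292e+04 rad/s; BW = Δω/(2π) = 2057 Hz.

(a) f₀ = 477.3 Hz  (b) Q = 0.2321  (c) BW = 2057 Hz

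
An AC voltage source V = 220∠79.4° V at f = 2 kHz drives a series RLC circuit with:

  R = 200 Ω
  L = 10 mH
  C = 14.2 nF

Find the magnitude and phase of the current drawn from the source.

Step 1 — Angular frequency: ω = 2π·f = 2π·2000 = 1.257e+04 rad/s.
Step 2 — Component impedances:
  R: Z = R = 200 Ω
  L: Z = jωL = j·1.257e+04·0.01 = 0 + j125.7 Ω
  C: Z = 1/(jωC) = -j/(ω·C) = 0 - j5604 Ω
Step 3 — Series combination: Z_total = R + L + C = 200 - j5478 Ω = 5482∠-87.9° Ω.
Step 4 — Source phasor: V = 220∠79.4° V = 40.47 + j216.2 V.
Step 5 — Ohm's law: I = V / Z_total = (40.47 + j216.2) / (200 - j5478) = -0.03915 + j0.008816 A.
Step 6 — Convert to polar: |I| = 0.04013 A, ∠I = 167.3°.

I = 0.04013∠167.3° A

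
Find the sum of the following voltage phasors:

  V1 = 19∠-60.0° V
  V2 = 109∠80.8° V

Step 1 — Convert each phasor to rectangular form:
  V1 = 19·(cos(-60.0°) + j·sin(-60.0°)) = 9.5 - j16.45 V
  V2 = 109·(cos(80.8°) + j·sin(80.8°)) = 17.43 + j107.6 V
Step 2 — Sum components: V_total = 26.93 + j91.14 V.
Step 3 — Convert to polar: |V_total| = 95.04 V, ∠V_total = 73.5°.

V_total = 95.04∠73.5° V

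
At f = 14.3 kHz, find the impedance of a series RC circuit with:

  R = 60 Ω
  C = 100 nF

Step 1 — Angular frequency: ω = 2π·f = 2π·1.43e+04 = 8.985e+04 rad/s.
Step 2 — Component impedances:
  R: Z = R = 60 Ω
  C: Z = 1/(jωC) = -j/(ω·C) = 0 - j111.3 Ω
Step 3 — Series combination: Z_total = R + C = 60 - j111.3 Ω = 126.4∠-61.7° Ω.

Z = 60 - j111.3 Ω = 126.4∠-61.7° Ω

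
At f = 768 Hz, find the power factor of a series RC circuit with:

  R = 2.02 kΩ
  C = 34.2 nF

Step 1 — Angular frequency: ω = 2π·f = 2π·768 = 4825 rad/s.
Step 2 — Component impedances:
  R: Z = R = 2020 Ω
  C: Z = 1/(jωC) = -j/(ω·C) = 0 - j6059 Ω
Step 3 — Series combination: Z_total = R + C = 2020 - j6059 Ω = 6387∠-71.6° Ω.
Step 4 — Power factor: PF = cos(φ) = Re(Z)/|Z| = 2020/6387 = 0.3163.
Step 5 — Type: Im(Z) = -6059 ⇒ leading (phase φ = -71.6°).

PF = 0.3163 (leading, φ = -71.6°)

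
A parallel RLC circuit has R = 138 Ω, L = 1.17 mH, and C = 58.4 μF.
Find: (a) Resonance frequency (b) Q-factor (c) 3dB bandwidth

Step 1 — Resonance: ω₀ = 1/√(LC) = 1/√(0.00117·5.84e-05) = 3826 rad/s.
Step 2 — f₀ = ω₀/(2π) = 608.9 Hz.
Step 3 — Parallel Q: Q = R/(ω₀L) = 138/(3826·0.00117) = 30.83.
Step 4 — Bandwidth: Δω = ω₀/Q = 124.1 rad/s; BW = Δω/(2π) = 19.75 Hz.

(a) f₀ = 608.9 Hz  (b) Q = 30.83  (c) BW = 19.75 Hz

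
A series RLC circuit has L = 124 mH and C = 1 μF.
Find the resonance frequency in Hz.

Step 1 — Resonance condition Im(Z)=0 gives ω₀ = 1/√(LC).
Step 2 — ω₀ = 1/√(0.124·1e-06) = 2840 rad/s.
Step 3 — f₀ = ω₀/(2π) = 452 Hz.

f₀ = 452 Hz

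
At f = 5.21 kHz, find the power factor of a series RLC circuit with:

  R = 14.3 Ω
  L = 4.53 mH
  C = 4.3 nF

Step 1 — Angular frequency: ω = 2π·f = 2π·5210 = 3.274e+04 rad/s.
Step 2 — Component impedances:
  R: Z = R = 14.3 Ω
  L: Z = jωL = j·3.274e+04·0.00453 = 0 + j148.3 Ω
  C: Z = 1/(jωC) = -j/(ω·C) = 0 - j7104 Ω
Step 3 — Series combination: Z_total = R + L + C = 14.3 - j6956 Ω = 6956∠-89.9° Ω.
Step 4 — Power factor: PF = cos(φ) = Re(Z)/|Z| = 14.3/6956 = 0.002056.
Step 5 — Type: Im(Z) = -6956 ⇒ leading (phase φ = -89.9°).

PF = 0.002056 (leading, φ = -89.9°)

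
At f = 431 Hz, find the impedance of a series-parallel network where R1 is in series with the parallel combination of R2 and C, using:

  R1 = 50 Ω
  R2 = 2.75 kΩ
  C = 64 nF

Step 1 — Angular frequency: ω = 2π·f = 2π·431 = 2708 rad/s.
Step 2 — Component impedances:
  R1: Z = R = 50 Ω
  R2: Z = R = 2750 Ω
  C: Z = 1/(jωC) = -j/(ω·C) = 0 - j5770 Ω
Step 3 — Parallel branch: R2 || C = 1/(1/R2 + 1/C) = 2241 - j1068 Ω.
Step 4 — Series with R1: Z_total = R1 + (R2 || C) = 2291 - j1068 Ω = 2528∠-25.0° Ω.

Z = 2291 - j1068 Ω = 2528∠-25.0° Ω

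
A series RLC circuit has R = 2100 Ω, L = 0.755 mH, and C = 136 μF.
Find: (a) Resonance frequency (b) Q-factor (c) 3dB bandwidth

Step 1 — Resonance: ω₀ = 1/√(LC) = 1/√(0.000755·0.000136) = 3121 rad/s.
Step 2 — f₀ = ω₀/(2π) = 496.7 Hz.
Step 3 — Series Q: Q = ω₀L/R = 3121·0.000755/2100 = 0.001122.
Step 4 — Bandwidth: Δω = ω₀/Q = 2.781e+06 rad/s; BW = Δω/(2π) = 4.427e+05 Hz.

(a) f₀ = 496.7 Hz  (b) Q = 0.001122  (c) BW = 4.427e+05 Hz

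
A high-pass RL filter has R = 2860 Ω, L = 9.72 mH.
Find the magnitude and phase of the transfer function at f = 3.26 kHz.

Step 1 — Angular frequency: ω = 2π·3260 = 2.048e+04 rad/s.
Step 2 — Transfer function: H(jω) = jωL/(R + jωL).
Step 3 — Numerator jωL = j·199.1; denominator R + jωL = 2860 + j199.1.
Step 4 — H = 0.004823 + j0.06928.
Step 5 — Magnitude: |H| = 0.06945 (-23.2 dB); phase: φ = 86.0°.

|H| = 0.06945 (-23.2 dB), φ = 86.0°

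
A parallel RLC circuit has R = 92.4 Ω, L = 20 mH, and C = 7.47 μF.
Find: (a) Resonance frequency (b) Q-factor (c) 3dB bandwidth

Step 1 — Resonance: ω₀ = 1/√(LC) = 1/√(0.02·7.47e-06) = 2587 rad/s.
Step 2 — f₀ = ω₀/(2π) = 411.8 Hz.
Step 3 — Parallel Q: Q = R/(ω₀L) = 92.4/(2587·0.02) = 1.786.
Step 4 — Bandwidth: Δω = ω₀/Q = 1449 rad/s; BW = Δω/(2π) = 230.6 Hz.

(a) f₀ = 411.8 Hz  (b) Q = 1.786  (c) BW = 230.6 Hz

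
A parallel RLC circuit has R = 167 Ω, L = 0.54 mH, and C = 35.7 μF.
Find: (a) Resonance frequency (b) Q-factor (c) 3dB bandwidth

Step 1 — Resonance: ω₀ = 1/√(LC) = 1/√(0.00054·3.57e-05) = 7202 rad/s.
Step 2 — f₀ = ω₀/(2π) = 1146 Hz.
Step 3 — Parallel Q: Q = R/(ω₀L) = 167/(7202·0.00054) = 42.94.
Step 4 — Bandwidth: Δω = ω₀/Q = 167.7 rad/s; BW = Δω/(2π) = 26.7 Hz.

(a) f₀ = 1146 Hz  (b) Q = 42.94  (c) BW = 26.7 Hz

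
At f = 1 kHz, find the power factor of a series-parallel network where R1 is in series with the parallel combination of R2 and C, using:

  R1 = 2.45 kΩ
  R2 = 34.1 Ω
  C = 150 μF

Step 1 — Angular frequency: ω = 2π·f = 2π·1000 = 6283 rad/s.
Step 2 — Component impedances:
  R1: Z = R = 2450 Ω
  R2: Z = R = 34.1 Ω
  C: Z = 1/(jωC) = -j/(ω·C) = 0 - j1.061 Ω
Step 3 — Parallel branch: R2 || C = 1/(1/R2 + 1/C) = 0.03298 - j1.06 Ω.
Step 4 — Series with R1: Z_total = R1 + (R2 || C) = 2450 - j1.06 Ω = 2450∠-0.0° Ω.
Step 5 — Power factor: PF = cos(φ) = Re(Z)/|Z| = 2450/2450 = 1.
Step 6 — Type: Im(Z) = -1.06 ⇒ leading (phase φ = -0.0°).

PF = 1 (leading, φ = -0.0°)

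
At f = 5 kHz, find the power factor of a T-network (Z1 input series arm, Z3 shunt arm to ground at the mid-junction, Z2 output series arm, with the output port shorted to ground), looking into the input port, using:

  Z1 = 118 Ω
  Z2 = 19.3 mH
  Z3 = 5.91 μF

Step 1 — Angular frequency: ω = 2π·f = 2π·5000 = 3.142e+04 rad/s.
Step 2 — Component impedances:
  Z1: Z = R = 118 Ω
  Z2: Z = jωL = j·3.142e+04·0.0193 = 0 + j606.3 Ω
  Z3: Z = 1/(jωC) = -j/(ω·C) = 0 - j5.386 Ω
Step 3 — With the output port shorted to ground, the output series arm Z2 runs from the junction to ground; the shunt arm Z3 also runs from the junction to ground. They appear in parallel: Z3 || Z2 = 0 - j5.434 Ω.
Step 4 — Series with input arm Z1: Z_in = Z1 + (Z3 || Z2) = 118 - j5.434 Ω = 118.1∠-2.6° Ω.
Step 5 — Power factor: PF = cos(φ) = Re(Z)/|Z| = 118/118.13 = 0.9989.
Step 6 — Type: Im(Z) = -5.434 ⇒ leading (phase φ = -2.6°).

PF = 0.9989 (leading, φ = -2.6°)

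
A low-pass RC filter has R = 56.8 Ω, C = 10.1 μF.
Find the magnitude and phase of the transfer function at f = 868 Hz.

Step 1 — Angular frequency: ω = 2π·868 = 5454 rad/s.
Step 2 — Transfer function: H(jω) = 1/(1 + jωRC).
Step 3 — Denominator: 1 + jωRC = 1 + j·5454·56.8·1.01e-05 = 1 + j3.129.
Step 4 — H = 0.09269 - j0.29.
Step 5 — Magnitude: |H| = 0.3044 (-10.3 dB); phase: φ = -72.3°.

|H| = 0.3044 (-10.3 dB), φ = -72.3°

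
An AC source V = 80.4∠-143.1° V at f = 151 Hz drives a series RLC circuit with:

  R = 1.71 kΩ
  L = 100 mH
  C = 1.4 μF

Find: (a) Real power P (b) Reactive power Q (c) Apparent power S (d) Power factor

Step 1 — Angular frequency: ω = 2π·f = 2π·151 = 948.8 rad/s.
Step 2 — Component impedances:
  R: Z = R = 1710 Ω
  L: Z = jωL = j·948.8·0.1 = 0 + j94.88 Ω
  C: Z = 1/(jωC) = -j/(ω·C) = 0 - j752.9 Ω
Step 3 — Series combination: Z_total = R + L + C = 1710 - j658 Ω = 1832∠-21.0° Ω.
Step 4 — Source phasor: V = 80.4∠-143.1° V = -64.29 - j48.27 V.
Step 5 — Current: I = V / Z = -0.02329 - j0.03719 A = 0.04388∠-122.1° A.
Step 6 — Complex power: S = V·I* = 3.293 - j1.267 VA.
Step 7 — Real power: P = Re(S) = 3.293 W.
Step 8 — Reactive power: Q = Im(S) = -1.267 VAR.
Step 9 — Apparent power: |S| = 3.528 VA.
Step 10 — Power factor: PF = P/|S| = 0.9333 (leading).

(a) P = 3.293 W  (b) Q = -1.267 VAR  (c) S = 3.528 VA  (d) PF = 0.9333 (leading)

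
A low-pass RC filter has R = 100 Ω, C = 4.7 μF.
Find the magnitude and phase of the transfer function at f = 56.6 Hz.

Step 1 — Angular frequency: ω = 2π·56.6 = 355.6 rad/s.
Step 2 — Transfer function: H(jω) = 1/(1 + jωRC).
Step 3 — Denominator: 1 + jωRC = 1 + j·355.6·100·4.7e-06 = 1 + j0.1671.
Step 4 — H = 0.9728 - j0.1626.
Step 5 — Magnitude: |H| = 0.9863 (-0.1 dB); phase: φ = -9.5°.

|H| = 0.9863 (-0.1 dB), φ = -9.5°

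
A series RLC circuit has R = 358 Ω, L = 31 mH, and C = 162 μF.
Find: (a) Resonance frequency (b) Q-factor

Step 1 — Resonance condition Im(Z)=0 gives ω₀ = 1/√(LC).
Step 2 — ω₀ = 1/√(0.031·0.000162) = 446.2 rad/s.
Step 3 — f₀ = ω₀/(2π) = 71.02 Hz.
Step 4 — Series Q: Q = ω₀L/R = 446.2·0.031/358 = 0.03864.

(a) f₀ = 71.02 Hz  (b) Q = 0.03864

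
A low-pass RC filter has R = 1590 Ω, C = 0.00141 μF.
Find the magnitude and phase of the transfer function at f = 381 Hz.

Step 1 — Angular frequency: ω = 2π·381 = 2394 rad/s.
Step 2 — Transfer function: H(jω) = 1/(1 + jωRC).
Step 3 — Denominator: 1 + jωRC = 1 + j·2394·1590·1.41e-09 = 1 + j0.005367.
Step 4 — H = 1 - j0.005367.
Step 5 — Magnitude: |H| = 1 (-0.0 dB); phase: φ = -0.3°.

|H| = 1 (-0.0 dB), φ = -0.3°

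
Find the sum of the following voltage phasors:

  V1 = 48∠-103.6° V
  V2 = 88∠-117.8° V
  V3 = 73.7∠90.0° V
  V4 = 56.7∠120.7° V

Step 1 — Convert each phasor to rectangular form:
  V1 = 48·(cos(-103.6°) + j·sin(-103.6°)) = -11.29 - j46.65 V
  V2 = 88·(cos(-117.8°) + j·sin(-117.8°)) = -41.04 - j77.84 V
  V3 = 73.7·(cos(90.0°) + j·sin(90.0°)) = 0 + j73.7 V
  V4 = 56.7·(cos(120.7°) + j·sin(120.7°)) = -28.95 + j48.75 V
Step 2 — Sum components: V_total = -81.28 - j2.044 V.
Step 3 — Convert to polar: |V_total| = 81.3 V, ∠V_total = -178.6°.

V_total = 81.3∠-178.6° V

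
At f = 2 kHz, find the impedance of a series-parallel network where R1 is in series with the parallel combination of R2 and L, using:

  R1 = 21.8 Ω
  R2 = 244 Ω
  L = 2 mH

Step 1 — Angular frequency: ω = 2π·f = 2π·2000 = 1.257e+04 rad/s.
Step 2 — Component impedances:
  R1: Z = R = 21.8 Ω
  R2: Z = R = 244 Ω
  L: Z = jωL = j·1.257e+04·0.002 = 0 + j25.13 Ω
Step 3 — Parallel branch: R2 || L = 1/(1/R2 + 1/L) = 2.562 + j24.87 Ω.
Step 4 — Series with R1: Z_total = R1 + (R2 || L) = 24.36 + j24.87 Ω = 34.81∠45.6° Ω.

Z = 24.36 + j24.87 Ω = 34.81∠45.6° Ω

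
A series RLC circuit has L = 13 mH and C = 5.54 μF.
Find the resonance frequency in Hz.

Step 1 — Resonance condition Im(Z)=0 gives ω₀ = 1/√(LC).
Step 2 — ω₀ = 1/√(0.013·5.54e-06) = 3726 rad/s.
Step 3 — f₀ = ω₀/(2π) = 593.1 Hz.

f₀ = 593.1 Hz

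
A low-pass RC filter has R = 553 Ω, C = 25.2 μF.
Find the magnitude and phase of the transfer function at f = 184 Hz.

Step 1 — Angular frequency: ω = 2π·184 = 1156 rad/s.
Step 2 — Transfer function: H(jω) = 1/(1 + jωRC).
Step 3 — Denominator: 1 + jωRC = 1 + j·1156·553·2.52e-05 = 1 + j16.11.
Step 4 — H = 0.003838 - j0.06183.
Step 5 — Magnitude: |H| = 0.06195 (-24.2 dB); phase: φ = -86.4°.

|H| = 0.06195 (-24.2 dB), φ = -86.4°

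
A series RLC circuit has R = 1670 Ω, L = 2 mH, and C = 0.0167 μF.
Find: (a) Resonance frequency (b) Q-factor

Step 1 — Resonance condition Im(Z)=0 gives ω₀ = 1/√(LC).
Step 2 — ω₀ = 1/√(0.002·1.67e-08) = 1.73e+05 rad/s.
Step 3 — f₀ = ω₀/(2π) = 2.754e+04 Hz.
Step 4 — Series Q: Q = ω₀L/R = 1.73e+05·0.002/1670 = 0.2072.

(a) f₀ = 2.754e+04 Hz  (b) Q = 0.2072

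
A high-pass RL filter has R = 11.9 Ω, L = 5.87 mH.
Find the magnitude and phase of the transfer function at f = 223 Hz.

Step 1 — Angular frequency: ω = 2π·223 = 1401 rad/s.
Step 2 — Transfer function: H(jω) = jωL/(R + jωL).
Step 3 — Numerator jωL = j·8.225; denominator R + jωL = 11.9 + j8.225.
Step 4 — H = 0.3233 + j0.4677.
Step 5 — Magnitude: |H| = 0.5686 (-4.9 dB); phase: φ = 55.3°.

|H| = 0.5686 (-4.9 dB), φ = 55.3°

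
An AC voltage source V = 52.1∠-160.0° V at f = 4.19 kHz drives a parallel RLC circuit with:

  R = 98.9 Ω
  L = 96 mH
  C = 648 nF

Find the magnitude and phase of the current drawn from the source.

Step 1 — Angular frequency: ω = 2π·f = 2π·4190 = 2.633e+04 rad/s.
Step 2 — Component impedances:
  R: Z = R = 98.9 Ω
  L: Z = jωL = j·2.633e+04·0.096 = 0 + j2527 Ω
  C: Z = 1/(jωC) = -j/(ω·C) = 0 - j58.62 Ω
Step 3 — Parallel combination: 1/Z_total = 1/R + 1/L + 1/C; Z_total = 26.61 - j43.86 Ω = 51.3∠-58.8° Ω.
Step 4 — Source phasor: V = 52.1∠-160.0° V = -48.96 - j17.82 V.
Step 5 — Ohm's law: I = V / Z_total = (-48.96 - j17.82) / (26.61 - j43.86) = -0.1981 - j0.996 A.
Step 6 — Convert to polar: |I| = 1.016 A, ∠I = -101.2°.

I = 1.016∠-101.2° A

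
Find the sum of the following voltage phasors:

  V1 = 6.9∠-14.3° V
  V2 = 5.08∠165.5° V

Step 1 — Convert each phasor to rectangular form:
  V1 = 6.9·(cos(-14.3°) + j·sin(-14.3°)) = 6.686 - j1.704 V
  V2 = 5.08·(cos(165.5°) + j·sin(165.5°)) = -4.918 + j1.272 V
Step 2 — Sum components: V_total = 1.768 - j0.4324 V.
Step 3 — Convert to polar: |V_total| = 1.82 V, ∠V_total = -13.7°.

V_total = 1.82∠-13.7° V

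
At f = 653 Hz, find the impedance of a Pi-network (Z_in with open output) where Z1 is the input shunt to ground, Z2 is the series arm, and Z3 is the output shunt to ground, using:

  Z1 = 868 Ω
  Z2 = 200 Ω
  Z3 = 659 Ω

Step 1 — Angular frequency: ω = 2π·f = 2π·653 = 4103 rad/s.
Step 2 — Component impedances:
  Z1: Z = R = 868 Ω
  Z2: Z = R = 200 Ω
  Z3: Z = R = 659 Ω
Step 3 — With open output, the series arm Z2 and the output shunt Z3 appear in series to ground: Z2 + Z3 = 859 Ω.
Step 4 — Parallel with input shunt Z1: Z_in = Z1 || (Z2 + Z3) = 431.7 Ω = 431.7∠0.0° Ω.

Z = 431.7 Ω = 431.7∠0.0° Ω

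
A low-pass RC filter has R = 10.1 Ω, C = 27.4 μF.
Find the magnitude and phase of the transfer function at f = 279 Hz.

Step 1 — Angular frequency: ω = 2π·279 = 1753 rad/s.
Step 2 — Transfer function: H(jω) = 1/(1 + jωRC).
Step 3 — Denominator: 1 + jωRC = 1 + j·1753·10.1·2.74e-05 = 1 + j0.4851.
Step 4 — H = 0.8095 - j0.3927.
Step 5 — Magnitude: |H| = 0.8997 (-0.9 dB); phase: φ = -25.9°.

|H| = 0.8997 (-0.9 dB), φ = -25.9°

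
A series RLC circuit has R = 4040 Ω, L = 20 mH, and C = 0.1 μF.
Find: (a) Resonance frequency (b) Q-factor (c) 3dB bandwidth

Step 1 — Resonance: ω₀ = 1/√(LC) = 1/√(0.02·1e-07) = 2.236e+04 rad/s.
Step 2 — f₀ = ω₀/(2π) = 3559 Hz.
Step 3 — Series Q: Q = ω₀L/R = 2.236e+04·0.02/4040 = 0.1107.
Step 4 — Bandwidth: Δω = ω₀/Q = 2.02e+05 rad/s; BW = Δω/(2π) = 3.215e+04 Hz.

(a) f₀ = 3559 Hz  (b) Q = 0.1107  (c) BW = 3.215e+04 Hz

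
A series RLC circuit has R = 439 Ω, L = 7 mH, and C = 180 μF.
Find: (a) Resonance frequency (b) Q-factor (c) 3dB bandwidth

Step 1 — Resonance: ω₀ = 1/√(LC) = 1/√(0.007·0.00018) = 890.9 rad/s.
Step 2 — f₀ = ω₀/(2π) = 141.8 Hz.
Step 3 — Series Q: Q = ω₀L/R = 890.9·0.007/439 = 0.01421.
Step 4 — Bandwidth: Δω = ω₀/Q = 6.271e+04 rad/s; BW = Δω/(2π) = 9981 Hz.

(a) f₀ = 141.8 Hz  (b) Q = 0.01421  (c) BW = 9981 Hz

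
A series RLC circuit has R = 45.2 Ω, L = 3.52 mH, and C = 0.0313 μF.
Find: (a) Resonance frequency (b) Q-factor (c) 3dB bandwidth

Step 1 — Resonance: ω₀ = 1/√(LC) = 1/√(0.00352·3.13e-08) = 9.527e+04 rad/s.
Step 2 — f₀ = ω₀/(2π) = 1.516e+04 Hz.
Step 3 — Series Q: Q = ω₀L/R = 9.527e+04·0.00352/45.2 = 7.419.
Step 4 — Bandwidth: Δω = ω₀/Q = 1.284e+04 rad/s; BW = Δω/(2π) = 2044 Hz.

(a) f₀ = 1.516e+04 Hz  (b) Q = 7.419  (c) BW = 2044 Hz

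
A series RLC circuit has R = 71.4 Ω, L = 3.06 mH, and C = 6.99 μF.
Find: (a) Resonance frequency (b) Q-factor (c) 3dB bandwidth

Step 1 — Resonance condition Im(Z)=0 gives ω₀ = 1/√(LC).
Step 2 — ω₀ = 1/√(0.00306·6.99e-06) = 6838 rad/s.
Step 3 — f₀ = ω₀/(2π) = 1088 Hz.
Step 4 — Series Q: Q = ω₀L/R = 6838·0.00306/71.4 = 0.293.
Step 5 — 3dB bandwidth: Δω = ω₀/Q = 2.333e+04 rad/s; BW = Δω/(2π) = 3714 Hz.

(a) f₀ = 1088 Hz  (b) Q = 0.293  (c) BW = 3714 Hz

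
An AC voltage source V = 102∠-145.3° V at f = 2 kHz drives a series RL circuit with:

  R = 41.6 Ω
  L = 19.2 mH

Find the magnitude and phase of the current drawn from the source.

Step 1 — Angular frequency: ω = 2π·f = 2π·2000 = 1.257e+04 rad/s.
Step 2 — Component impedances:
  R: Z = R = 41.6 Ω
  L: Z = jωL = j·1.257e+04·0.0192 = 0 + j241.3 Ω
Step 3 — Series combination: Z_total = R + L = 41.6 + j241.3 Ω = 244.8∠80.2° Ω.
Step 4 — Source phasor: V = 102∠-145.3° V = -83.86 - j58.07 V.
Step 5 — Ohm's law: I = V / Z_total = (-83.86 - j58.07) / (41.6 + j241.3) = -0.2919 + j0.2972 A.
Step 6 — Convert to polar: |I| = 0.4166 A, ∠I = 134.5°.

I = 0.4166∠134.5° A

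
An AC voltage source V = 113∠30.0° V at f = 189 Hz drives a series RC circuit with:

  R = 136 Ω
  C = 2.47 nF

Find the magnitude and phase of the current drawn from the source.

Step 1 — Angular frequency: ω = 2π·f = 2π·189 = 1188 rad/s.
Step 2 — Component impedances:
  R: Z = R = 136 Ω
  C: Z = 1/(jωC) = -j/(ω·C) = 0 - j3.409e+05 Ω
Step 3 — Series combination: Z_total = R + C = 136 - j3.409e+05 Ω = 3.409e+05∠-90.0° Ω.
Step 4 — Source phasor: V = 113∠30.0° V = 97.86 + j56.5 V.
Step 5 — Ohm's law: I = V / Z_total = (97.86 + j56.5) / (136 - j3.409e+05) = -0.0001656 + j0.0002871 A.
Step 6 — Convert to polar: |I| = 0.0003314 A, ∠I = 120.0°.

I = 0.0003314∠120.0° A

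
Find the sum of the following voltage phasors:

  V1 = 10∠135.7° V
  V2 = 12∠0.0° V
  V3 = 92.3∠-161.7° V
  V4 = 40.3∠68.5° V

Step 1 — Convert each phasor to rectangular form:
  V1 = 10·(cos(135.7°) + j·sin(135.7°)) = -7.157 + j6.984 V
  V2 = 12·(cos(0.0°) + j·sin(0.0°)) = 12 V
  V3 = 92.3·(cos(-161.7°) + j·sin(-161.7°)) = -87.63 - j28.98 V
  V4 = 40.3·(cos(68.5°) + j·sin(68.5°)) = 14.77 + j37.5 V
Step 2 — Sum components: V_total = -68.02 + j15.5 V.
Step 3 — Convert to polar: |V_total| = 69.76 V, ∠V_total = 167.2°.

V_total = 69.76∠167.2° V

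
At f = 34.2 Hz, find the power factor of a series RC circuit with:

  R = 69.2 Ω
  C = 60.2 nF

Step 1 — Angular frequency: ω = 2π·f = 2π·34.2 = 214.9 rad/s.
Step 2 — Component impedances:
  R: Z = R = 69.2 Ω
  C: Z = 1/(jωC) = -j/(ω·C) = 0 - j7.73e+04 Ω
Step 3 — Series combination: Z_total = R + C = 69.2 - j7.73e+04 Ω = 7.73e+04∠-89.9° Ω.
Step 4 — Power factor: PF = cos(φ) = Re(Z)/|Z| = 69.2/7.73e+04 = 0.0008952.
Step 5 — Type: Im(Z) = -7.73e+04 ⇒ leading (phase φ = -89.9°).

PF = 0.0008952 (leading, φ = -89.9°)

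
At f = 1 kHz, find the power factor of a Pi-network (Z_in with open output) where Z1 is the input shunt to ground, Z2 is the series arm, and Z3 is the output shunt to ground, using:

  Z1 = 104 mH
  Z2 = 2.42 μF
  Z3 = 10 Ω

Step 1 — Angular frequency: ω = 2π·f = 2π·1000 = 6283 rad/s.
Step 2 — Component impedances:
  Z1: Z = jωL = j·6283·0.104 = 0 + j653.5 Ω
  Z2: Z = 1/(jωC) = -j/(ω·C) = 0 - j65.77 Ω
  Z3: Z = R = 10 Ω
Step 3 — With open output, the series arm Z2 and the output shunt Z3 appear in series to ground: Z2 + Z3 = 10 - j65.77 Ω.
Step 4 — Parallel with input shunt Z1: Z_in = Z1 || (Z2 + Z3) = 12.36 - j72.92 Ω = 73.96∠-80.4° Ω.
Step 5 — Power factor: PF = cos(φ) = Re(Z)/|Z| = 12.36/73.96 = 0.1671.
Step 6 — Type: Im(Z) = -72.92 ⇒ leading (phase φ = -80.4°).

PF = 0.1671 (leading, φ = -80.4°)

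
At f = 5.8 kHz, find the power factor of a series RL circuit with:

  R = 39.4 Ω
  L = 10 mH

Step 1 — Angular frequency: ω = 2π·f = 2π·5800 = 3.644e+04 rad/s.
Step 2 — Component impedances:
  R: Z = R = 39.4 Ω
  L: Z = jωL = j·3.644e+04·0.01 = 0 + j364.4 Ω
Step 3 — Series combination: Z_total = R + L = 39.4 + j364.4 Ω = 366.5∠83.8° Ω.
Step 4 — Power factor: PF = cos(φ) = Re(Z)/|Z| = 39.4/366.5 = 0.1075.
Step 5 — Type: Im(Z) = 364.4 ⇒ lagging (phase φ = 83.8°).

PF = 0.1075 (lagging, φ = 83.8°)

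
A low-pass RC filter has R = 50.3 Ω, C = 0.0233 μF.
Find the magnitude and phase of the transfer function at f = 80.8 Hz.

Step 1 — Angular frequency: ω = 2π·80.8 = 507.7 rad/s.
Step 2 — Transfer function: H(jω) = 1/(1 + jωRC).
Step 3 — Denominator: 1 + jωRC = 1 + j·507.7·50.3·2.33e-08 = 1 + j0.000595.
Step 4 — H = 1 - j0.000595.
Step 5 — Magnitude: |H| = 1 (-0.0 dB); phase: φ = -0.0°.

|H| = 1 (-0.0 dB), φ = -0.0°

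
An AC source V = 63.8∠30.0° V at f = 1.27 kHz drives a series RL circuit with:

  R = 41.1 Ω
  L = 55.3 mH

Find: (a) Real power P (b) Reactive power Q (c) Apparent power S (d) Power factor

Step 1 — Angular frequency: ω = 2π·f = 2π·1270 = 7980 rad/s.
Step 2 — Component impedances:
  R: Z = R = 41.1 Ω
  L: Z = jωL = j·7980·0.0553 = 0 + j441.3 Ω
Step 3 — Series combination: Z_total = R + L = 41.1 + j441.3 Ω = 443.2∠84.7° Ω.
Step 4 — Source phasor: V = 63.8∠30.0° V = 55.25 + j31.9 V.
Step 5 — Current: I = V / Z = 0.08323 - j0.1175 A = 0.144∠-54.7° A.
Step 6 — Complex power: S = V·I* = 0.8518 + j9.145 VA.
Step 7 — Real power: P = Re(S) = 0.8518 W.
Step 8 — Reactive power: Q = Im(S) = 9.145 VAR.
Step 9 — Apparent power: |S| = 9.185 VA.
Step 10 — Power factor: PF = P/|S| = 0.09274 (lagging).

(a) P = 0.8518 W  (b) Q = 9.145 VAR  (c) S = 9.185 VA  (d) PF = 0.09274 (lagging)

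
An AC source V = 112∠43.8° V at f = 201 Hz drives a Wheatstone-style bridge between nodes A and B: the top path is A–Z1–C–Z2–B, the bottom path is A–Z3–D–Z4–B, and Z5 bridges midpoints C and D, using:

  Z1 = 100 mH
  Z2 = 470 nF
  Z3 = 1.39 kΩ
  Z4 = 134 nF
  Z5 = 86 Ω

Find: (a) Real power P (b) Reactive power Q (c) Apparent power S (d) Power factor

Step 1 — Angular frequency: ω = 2π·f = 2π·201 = 1263 rad/s.
Step 2 — Component impedances:
  Z1: Z = jωL = j·1263·0.1 = 0 + j126.3 Ω
  Z2: Z = 1/(jωC) = -j/(ω·C) = 0 - j1685 Ω
  Z3: Z = R = 1390 Ω
  Z4: Z = 1/(jωC) = -j/(ω·C) = 0 - j5909 Ω
  Z5: Z = R = 86 Ω
Step 3 — Bridge requires nodal analysis (the Z5 bridge couples midpoints C and D, so the two paths cannot be reduced to a simple series/parallel combination). Setting node B to ground and injecting 1 A at node A, the 3-node admittance system at A, C, D solves to V_A = Z_AB = 14.4 - j1189 Ω = 1189∠-89.3° Ω.
Step 4 — Source phasor: V = 112∠43.8° V = 80.84 + j77.52 V.
Step 5 — Current: I = V / Z = -0.06437 + j0.06878 A = 0.0942∠133.1° A.
Step 6 — Complex power: S = V·I* = 0.1278 - j10.55 VA.
Step 7 — Real power: P = Re(S) = 0.1278 W.
Step 8 — Reactive power: Q = Im(S) = -10.55 VAR.
Step 9 — Apparent power: |S| = 10.55 VA.
Step 10 — Power factor: PF = P/|S| = 0.01212 (leading).

(a) P = 0.1278 W  (b) Q = -10.55 VAR  (c) S = 10.55 VA  (d) PF = 0.01212 (leading)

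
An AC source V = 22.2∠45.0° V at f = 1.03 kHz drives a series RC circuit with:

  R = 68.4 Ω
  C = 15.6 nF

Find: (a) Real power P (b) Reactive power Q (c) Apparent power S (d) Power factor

Step 1 — Angular frequency: ω = 2π·f = 2π·1030 = 6472 rad/s.
Step 2 — Component impedances:
  R: Z = R = 68.4 Ω
  C: Z = 1/(jωC) = -j/(ω·C) = 0 - j9905 Ω
Step 3 — Series combination: Z_total = R + C = 68.4 - j9905 Ω = 9905∠-89.6° Ω.
Step 4 — Source phasor: V = 22.2∠45.0° V = 15.7 + j15.7 V.
Step 5 — Current: I = V / Z = -0.001574 + j0.001596 A = 0.002241∠134.6° A.
Step 6 — Complex power: S = V·I* = 0.0003436 - j0.04975 VA.
Step 7 — Real power: P = Re(S) = 0.0003436 W.
Step 8 — Reactive power: Q = Im(S) = -0.04975 VAR.
Step 9 — Apparent power: |S| = 0.04976 VA.
Step 10 — Power factor: PF = P/|S| = 0.006905 (leading).

(a) P = 0.0003436 W  (b) Q = -0.04975 VAR  (c) S = 0.04976 VA  (d) PF = 0.006905 (leading)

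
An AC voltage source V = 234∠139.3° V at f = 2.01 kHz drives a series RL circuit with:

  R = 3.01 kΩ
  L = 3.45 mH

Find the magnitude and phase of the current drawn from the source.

Step 1 — Angular frequency: ω = 2π·f = 2π·2010 = 1.263e+04 rad/s.
Step 2 — Component impedances:
  R: Z = R = 3010 Ω
  L: Z = jωL = j·1.263e+04·0.00345 = 0 + j43.57 Ω
Step 3 — Series combination: Z_total = R + L = 3010 + j43.57 Ω = 3010∠0.8° Ω.
Step 4 — Source phasor: V = 234∠139.3° V = -177.4 + j152.6 V.
Step 5 — Ohm's law: I = V / Z_total = (-177.4 + j152.6) / (3010 + j43.57) = -0.05819 + j0.05154 A.
Step 6 — Convert to polar: |I| = 0.07773 A, ∠I = 138.5°.

I = 0.07773∠138.5° A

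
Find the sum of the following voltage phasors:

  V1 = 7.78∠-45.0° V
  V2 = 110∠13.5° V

Step 1 — Convert each phasor to rectangular form:
  V1 = 7.78·(cos(-45.0°) + j·sin(-45.0°)) = 5.501 - j5.501 V
  V2 = 110·(cos(13.5°) + j·sin(13.5°)) = 107 + j25.68 V
Step 2 — Sum components: V_total = 112.5 + j20.18 V.
Step 3 — Convert to polar: |V_total| = 114.3 V, ∠V_total = 10.2°.

V_total = 114.3∠10.2° V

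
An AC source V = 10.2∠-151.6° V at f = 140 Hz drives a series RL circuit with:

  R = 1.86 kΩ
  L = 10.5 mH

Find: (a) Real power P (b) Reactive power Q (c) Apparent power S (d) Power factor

Step 1 — Angular frequency: ω = 2π·f = 2π·140 = 879.6 rad/s.
Step 2 — Component impedances:
  R: Z = R = 1860 Ω
  L: Z = jωL = j·879.6·0.0105 = 0 + j9.236 Ω
Step 3 — Series combination: Z_total = R + L = 1860 + j9.236 Ω = 1860∠0.3° Ω.
Step 4 — Source phasor: V = 10.2∠-151.6° V = -8.972 - j4.851 V.
Step 5 — Current: I = V / Z = -0.004837 - j0.002584 A = 0.005484∠-151.9° A.
Step 6 — Complex power: S = V·I* = 0.05593 + j0.0002778 VA.
Step 7 — Real power: P = Re(S) = 0.05593 W.
Step 8 — Reactive power: Q = Im(S) = 0.0002778 VAR.
Step 9 — Apparent power: |S| = 0.05593 VA.
Step 10 — Power factor: PF = P/|S| = 1 (lagging).

(a) P = 0.05593 W  (b) Q = 0.0002778 VAR  (c) S = 0.05593 VA  (d) PF = 1 (lagging)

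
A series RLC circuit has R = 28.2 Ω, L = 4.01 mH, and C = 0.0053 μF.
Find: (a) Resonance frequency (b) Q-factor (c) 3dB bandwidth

Step 1 — Resonance condition Im(Z)=0 gives ω₀ = 1/√(LC).
Step 2 — ω₀ = 1/√(0.00401·5.3e-09) = 2.169e+05 rad/s.
Step 3 — f₀ = ω₀/(2π) = 3.452e+04 Hz.
Step 4 — Series Q: Q = ω₀L/R = 2.169e+05·0.00401/28.2 = 30.85.
Step 5 — 3dB bandwidth: Δω = ω₀/Q = 7032 rad/s; BW = Δω/(2π) = 1119 Hz.

(a) f₀ = 3.452e+04 Hz  (b) Q = 30.85  (c) BW = 1119 Hz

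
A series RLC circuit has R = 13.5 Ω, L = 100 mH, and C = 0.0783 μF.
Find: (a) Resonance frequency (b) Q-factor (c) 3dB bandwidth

Step 1 — Resonance: ω₀ = 1/√(LC) = 1/√(0.1·7.83e-08) = 1.13e+04 rad/s.
Step 2 — f₀ = ω₀/(2π) = 1799 Hz.
Step 3 — Series Q: Q = ω₀L/R = 1.13e+04·0.1/13.5 = 83.71.
Step 4 — Bandwidth: Δω = ω₀/Q = 135 rad/s; BW = Δω/(2π) = 21.49 Hz.

(a) f₀ = 1799 Hz  (b) Q = 83.71  (c) BW = 21.49 Hz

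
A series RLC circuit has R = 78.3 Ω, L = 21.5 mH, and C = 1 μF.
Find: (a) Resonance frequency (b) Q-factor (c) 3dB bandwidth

Step 1 — Resonance condition Im(Z)=0 gives ω₀ = 1/√(LC).
Step 2 — ω₀ = 1/√(0.0215·1e-06) = 6820 rad/s.
Step 3 — f₀ = ω₀/(2π) = 1085 Hz.
Step 4 — Series Q: Q = ω₀L/R = 6820·0.0215/78.3 = 1.873.
Step 5 — 3dB bandwidth: Δω = ω₀/Q = 3642 rad/s; BW = Δω/(2π) = 579.6 Hz.

(a) f₀ = 1085 Hz  (b) Q = 1.873  (c) BW = 579.6 Hz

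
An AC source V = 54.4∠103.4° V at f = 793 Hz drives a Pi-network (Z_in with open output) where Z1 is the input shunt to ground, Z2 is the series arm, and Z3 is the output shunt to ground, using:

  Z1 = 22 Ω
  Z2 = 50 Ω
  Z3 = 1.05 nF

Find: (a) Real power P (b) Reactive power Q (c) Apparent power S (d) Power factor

Step 1 — Angular frequency: ω = 2π·f = 2π·793 = 4983 rad/s.
Step 2 — Component impedances:
  Z1: Z = R = 22 Ω
  Z2: Z = R = 50 Ω
  Z3: Z = 1/(jωC) = -j/(ω·C) = 0 - j1.911e+05 Ω
Step 3 — With open output, the series arm Z2 and the output shunt Z3 appear in series to ground: Z2 + Z3 = 50 - j1.911e+05 Ω.
Step 4 — Parallel with input shunt Z1: Z_in = Z1 || (Z2 + Z3) = 22 - j0.002532 Ω = 22∠-0.0° Ω.
Step 5 — Source phasor: V = 54.4∠103.4° V = -12.61 + j52.92 V.
Step 6 — Current: I = V / Z = -0.5733 + j2.405 A = 2.473∠103.4° A.
Step 7 — Complex power: S = V·I* = 134.5 - j0.01548 VA.
Step 8 — Real power: P = Re(S) = 134.5 W.
Step 9 — Reactive power: Q = Im(S) = -0.01548 VAR.
Step 10 — Apparent power: |S| = 134.5 VA.
Step 11 — Power factor: PF = P/|S| = 1 (leading).

(a) P = 134.5 W  (b) Q = -0.01548 VAR  (c) S = 134.5 VA  (d) PF = 1 (leading)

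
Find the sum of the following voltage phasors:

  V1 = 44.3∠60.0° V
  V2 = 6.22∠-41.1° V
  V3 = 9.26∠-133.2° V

Step 1 — Convert each phasor to rectangular form:
  V1 = 44.3·(cos(60.0°) + j·sin(60.0°)) = 22.15 + j38.36 V
  V2 = 6.22·(cos(-41.1°) + j·sin(-41.1°)) = 4.687 - j4.089 V
  V3 = 9.26·(cos(-133.2°) + j·sin(-133.2°)) = -6.339 - j6.75 V
Step 2 — Sum components: V_total = 20.5 + j27.53 V.
Step 3 — Convert to polar: |V_total| = 34.32 V, ∠V_total = 53.3°.

V_total = 34.32∠53.3° V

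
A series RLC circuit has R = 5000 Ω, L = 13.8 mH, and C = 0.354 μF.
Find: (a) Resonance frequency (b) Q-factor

Step 1 — Resonance condition Im(Z)=0 gives ω₀ = 1/√(LC).
Step 2 — ω₀ = 1/√(0.0138·3.54e-07) = 1.431e+04 rad/s.
Step 3 — f₀ = ω₀/(2π) = 2277 Hz.
Step 4 — Series Q: Q = ω₀L/R = 1.431e+04·0.0138/5000 = 0.03949.

(a) f₀ = 2277 Hz  (b) Q = 0.03949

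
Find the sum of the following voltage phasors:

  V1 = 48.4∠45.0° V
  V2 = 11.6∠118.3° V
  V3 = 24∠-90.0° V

Step 1 — Convert each phasor to rectangular form:
  V1 = 48.4·(cos(45.0°) + j·sin(45.0°)) = 34.22 + j34.22 V
  V2 = 11.6·(cos(118.3°) + j·sin(118.3°)) = -5.499 + j10.21 V
  V3 = 24·(cos(-90.0°) + j·sin(-90.0°)) = 0 - j24 V
Step 2 — Sum components: V_total = 28.72 + j20.44 V.
Step 3 — Convert to polar: |V_total| = 35.25 V, ∠V_total = 35.4°.

V_total = 35.25∠35.4° V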